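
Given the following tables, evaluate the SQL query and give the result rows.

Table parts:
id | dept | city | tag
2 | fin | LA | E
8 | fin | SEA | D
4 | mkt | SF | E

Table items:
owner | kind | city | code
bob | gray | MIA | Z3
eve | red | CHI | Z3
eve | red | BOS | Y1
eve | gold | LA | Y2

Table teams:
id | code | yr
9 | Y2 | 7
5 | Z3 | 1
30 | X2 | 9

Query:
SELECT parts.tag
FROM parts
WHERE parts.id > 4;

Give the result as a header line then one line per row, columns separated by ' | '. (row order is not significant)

== RESULT ==
parts.tag
D

Derivation:
After WHERE (1 rows):
parts.id | parts.dept | parts.city | parts.tag
8 | fin | SEA | D
After SELECT (1 rows):
parts.tag
D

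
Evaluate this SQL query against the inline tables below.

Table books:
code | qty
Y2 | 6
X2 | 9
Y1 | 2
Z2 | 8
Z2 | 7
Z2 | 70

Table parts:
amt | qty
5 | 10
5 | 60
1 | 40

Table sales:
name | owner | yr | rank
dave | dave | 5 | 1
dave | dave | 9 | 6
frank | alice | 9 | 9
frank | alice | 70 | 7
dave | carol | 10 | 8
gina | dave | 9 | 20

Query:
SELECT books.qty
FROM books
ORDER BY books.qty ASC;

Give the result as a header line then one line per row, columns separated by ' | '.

== RESULT ==
books.qty
2
6
7
8
9
70

Derivation:
After SELECT (6 rows):
books.qty
6
9
2
8
7
70
After ORDER BY (6 rows):
books.qty
2
6
7
8
9
70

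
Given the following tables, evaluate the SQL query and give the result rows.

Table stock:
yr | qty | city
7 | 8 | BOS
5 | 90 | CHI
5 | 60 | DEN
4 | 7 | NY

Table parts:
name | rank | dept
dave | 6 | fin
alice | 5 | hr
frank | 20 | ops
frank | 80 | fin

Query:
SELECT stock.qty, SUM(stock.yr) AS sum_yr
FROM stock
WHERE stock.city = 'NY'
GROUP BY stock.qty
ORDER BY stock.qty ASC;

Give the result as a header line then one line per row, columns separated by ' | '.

== RESULT ==
stock.qty | sum_yr
7 | 4

Derivation:
After WHERE (1 rows):
stock.yr | stock.qty | stock.city
4 | 7 | NY
After GROUP BY (1 rows):
stock.qty | sum_yr
7 | 4
After ORDER BY (1 rows):
stock.qty | sum_yr
7 | 4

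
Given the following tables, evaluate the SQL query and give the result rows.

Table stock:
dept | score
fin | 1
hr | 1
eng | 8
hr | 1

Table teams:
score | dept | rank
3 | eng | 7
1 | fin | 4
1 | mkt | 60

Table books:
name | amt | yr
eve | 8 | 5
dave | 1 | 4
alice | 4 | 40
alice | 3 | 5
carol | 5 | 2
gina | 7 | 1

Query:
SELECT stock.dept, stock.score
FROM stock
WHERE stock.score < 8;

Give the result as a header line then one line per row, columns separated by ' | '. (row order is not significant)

== RESULT ==
stock.dept | stock.score
fin | 1
hr | 1
hr | 1

Derivation:
After WHERE (3 rows):
stock.dept | stock.score
fin | 1
hr | 1
hr | 1
After SELECT (3 rows):
stock.dept | stock.score
fin | 1
hr | 1
hr | 1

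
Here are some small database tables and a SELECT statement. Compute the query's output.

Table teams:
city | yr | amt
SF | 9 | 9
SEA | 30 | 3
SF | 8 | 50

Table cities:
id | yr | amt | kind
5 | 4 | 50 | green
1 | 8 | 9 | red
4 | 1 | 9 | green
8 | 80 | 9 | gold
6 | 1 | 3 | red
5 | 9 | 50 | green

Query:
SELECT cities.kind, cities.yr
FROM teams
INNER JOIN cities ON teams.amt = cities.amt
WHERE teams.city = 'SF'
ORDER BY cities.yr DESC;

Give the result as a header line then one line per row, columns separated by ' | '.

After JOIN cities (6 rows):
teams.city | teams.yr | teams.amt | cities.id | cities.yr | cities.amt | cities.kind
SF | 9 | 9 | 1 | 8 | 9 | red
SF | 9 | 9 | 4 | 1 | 9 | green
SF | 9 | 9 | 8 | 80 | 9 | gold
SEA | 30 | 3 | 6 | 1 | 3 | red
SF | 8 | 50 | 5 | 4 | 50 | green
SF | 8 | 50 | 5 | 9 | 50 | green
After WHERE (5 rows):
teams.city | teams.yr | teams.amt | cities.id | cities.yr | cities.amt | cities.kind
SF | 9 | 9 | 1 | 8 | 9 | red
SF | 9 | 9 | 4 | 1 | 9 | green
SF | 9 | 9 | 8 | 80 | 9 | gold
SF | 8 | 50 | 5 | 4 | 50 | green
SF | 8 | 50 | 5 | 9 | 50 | green
After SELECT (5 rows):
cities.kind | cities.yr
red | 8
green | 1
gold | 80
green | 4
green | 9
After ORDER BY (5 rows):
cities.kind | cities.yr
gold | 80
green | 9
red | 8
green | 4
green | 1

== RESULT ==
cities.kind | cities.yr
gold | 80
green | 9
red | 8
green | 4
green | 1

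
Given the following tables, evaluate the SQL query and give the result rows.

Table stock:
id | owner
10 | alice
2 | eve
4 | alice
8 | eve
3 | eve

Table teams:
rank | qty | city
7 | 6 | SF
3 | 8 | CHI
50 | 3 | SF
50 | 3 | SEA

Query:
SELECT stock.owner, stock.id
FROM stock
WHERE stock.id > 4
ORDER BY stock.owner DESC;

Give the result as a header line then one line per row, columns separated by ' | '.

After WHERE (2 rows):
stock.id | stock.owner
10 | alice
8 | eve
After SELECT (2 rows):
stock.owner | stock.id
alice | 10
eve | 8
After ORDER BY (2 rows):
stock.owner | stock.id
eve | 8
alice | 10

== RESULT ==
stock.owner | stock.id
eve | 8
alice | 10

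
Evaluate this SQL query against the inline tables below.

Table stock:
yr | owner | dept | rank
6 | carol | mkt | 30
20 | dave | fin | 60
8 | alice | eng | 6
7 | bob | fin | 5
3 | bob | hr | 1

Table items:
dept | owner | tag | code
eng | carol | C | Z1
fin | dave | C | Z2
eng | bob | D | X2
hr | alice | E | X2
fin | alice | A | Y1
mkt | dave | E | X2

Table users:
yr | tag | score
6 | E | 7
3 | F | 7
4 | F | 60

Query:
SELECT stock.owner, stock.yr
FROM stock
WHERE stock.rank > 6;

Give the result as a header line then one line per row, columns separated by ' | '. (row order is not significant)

After WHERE (2 rows):
stock.yr | stock.owner | stock.dept | stock.rank
6 | carol | mkt | 30
20 | dave | fin | 60
After SELECT (2 rows):
stock.owner | stock.yr
carol | 6
dave | 20

== RESULT ==
stock.owner | stock.yr
carol | 6
dave | 20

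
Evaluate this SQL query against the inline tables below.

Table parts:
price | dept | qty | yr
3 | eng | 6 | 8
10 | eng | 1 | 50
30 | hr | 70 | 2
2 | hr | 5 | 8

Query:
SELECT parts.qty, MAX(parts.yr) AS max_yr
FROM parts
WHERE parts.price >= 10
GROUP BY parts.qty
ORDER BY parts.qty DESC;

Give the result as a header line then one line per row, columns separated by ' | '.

== RESULT ==
parts.qty | max_yr
70 | 2
1 | 50

Derivation:
After WHERE (2 rows):
parts.price | parts.dept | parts.qty | parts.yr
10 | eng | 1 | 50
30 | hr | 70 | 2
After GROUP BY (2 rows):
parts.qty | max_yr
1 | 50
70 | 2
After ORDER BY (2 rows):
parts.qty | max_yr
70 | 2
1 | 50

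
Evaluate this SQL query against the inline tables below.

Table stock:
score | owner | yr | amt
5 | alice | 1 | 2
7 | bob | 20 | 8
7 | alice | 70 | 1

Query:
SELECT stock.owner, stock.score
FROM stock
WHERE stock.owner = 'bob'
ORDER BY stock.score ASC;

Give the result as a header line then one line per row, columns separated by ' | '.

== RESULT ==
stock.owner | stock.score
bob | 7

Derivation:
After WHERE (1 rows):
stock.score | stock.owner | stock.yr | stock.amt
7 | bob | 20 | 8
After SELECT (1 rows):
stock.owner | stock.score
bob | 7
After ORDER BY (1 rows):
stock.owner | stock.score
bob | 7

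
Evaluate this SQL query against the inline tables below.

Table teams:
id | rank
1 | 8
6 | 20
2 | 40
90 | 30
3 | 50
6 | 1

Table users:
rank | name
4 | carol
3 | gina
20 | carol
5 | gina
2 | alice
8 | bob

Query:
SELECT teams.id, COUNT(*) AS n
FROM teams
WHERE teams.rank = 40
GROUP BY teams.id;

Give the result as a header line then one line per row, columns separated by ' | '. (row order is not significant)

After WHERE (1 rows):
teams.id | teams.rank
2 | 40
After GROUP BY (1 rows):
teams.id | n
2 | 1

== RESULT ==
teams.id | n
2 | 1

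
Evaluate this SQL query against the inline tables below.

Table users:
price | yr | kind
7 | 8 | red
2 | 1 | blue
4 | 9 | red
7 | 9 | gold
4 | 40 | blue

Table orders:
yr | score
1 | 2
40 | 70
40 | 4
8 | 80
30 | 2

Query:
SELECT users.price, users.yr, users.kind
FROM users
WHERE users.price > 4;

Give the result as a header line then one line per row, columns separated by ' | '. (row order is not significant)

After WHERE (2 rows):
users.price | users.yr | users.kind
7 | 8 | red
7 | 9 | gold
After SELECT (2 rows):
users.price | users.yr | users.kind
7 | 8 | red
7 | 9 | gold

== RESULT ==
users.price | users.yr | users.kind
7 | 8 | red
7 | 9 | gold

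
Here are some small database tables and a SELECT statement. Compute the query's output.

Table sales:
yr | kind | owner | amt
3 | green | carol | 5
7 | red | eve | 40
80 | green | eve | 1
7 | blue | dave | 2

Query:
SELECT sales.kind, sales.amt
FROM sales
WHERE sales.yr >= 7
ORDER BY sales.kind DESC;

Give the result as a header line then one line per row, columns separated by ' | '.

After WHERE (3 rows):
sales.yr | sales.kind | sales.owner | sales.amt
7 | red | eve | 40
80 | green | eve | 1
7 | blue | dave | 2
After SELECT (3 rows):
sales.kind | sales.amt
red | 40
green | 1
blue | 2
After ORDER BY (3 rows):
sales.kind | sales.amt
red | 40
green | 1
blue | 2

== RESULT ==
sales.kind | sales.amt
red | 40
green | 1
blue | 2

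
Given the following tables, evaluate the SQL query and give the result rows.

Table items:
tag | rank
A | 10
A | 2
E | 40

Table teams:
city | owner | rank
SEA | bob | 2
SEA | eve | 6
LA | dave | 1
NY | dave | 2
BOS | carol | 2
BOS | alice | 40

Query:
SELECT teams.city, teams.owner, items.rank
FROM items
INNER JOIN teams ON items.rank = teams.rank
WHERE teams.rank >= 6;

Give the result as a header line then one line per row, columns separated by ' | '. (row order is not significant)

== RESULT ==
teams.city | teams.owner | items.rank
BOS | alice | 40

Derivation:
After JOIN teams (4 rows):
items.tag | items.rank | teams.city | teams.owner | teams.rank
A | 2 | SEA | bob | 2
A | 2 | NY | dave | 2
A | 2 | BOS | carol | 2
E | 40 | BOS | alice | 40
After WHERE (1 rows):
items.tag | items.rank | teams.city | teams.owner | teams.rank
E | 40 | BOS | alice | 40
After SELECT (1 rows):
teams.city | teams.owner | items.rank
BOS | alice | 40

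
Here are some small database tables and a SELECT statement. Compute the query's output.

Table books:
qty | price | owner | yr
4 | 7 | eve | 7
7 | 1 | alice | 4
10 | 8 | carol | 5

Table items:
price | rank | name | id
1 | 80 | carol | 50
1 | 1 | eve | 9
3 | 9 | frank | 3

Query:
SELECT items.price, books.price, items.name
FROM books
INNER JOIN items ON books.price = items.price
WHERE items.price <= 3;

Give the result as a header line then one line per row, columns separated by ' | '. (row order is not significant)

== RESULT ==
items.price | books.price | items.name
1 | 1 | carol
1 | 1 | eve

Derivation:
After JOIN items (2 rows):
books.qty | books.price | books.owner | books.yr | items.price | items.rank | items.name | items.id
7 | 1 | alice | 4 | 1 | 80 | carol | 50
7 | 1 | alice | 4 | 1 | 1 | eve | 9
After WHERE (2 rows):
books.qty | books.price | books.owner | books.yr | items.price | items.rank | items.name | items.id
7 | 1 | alice | 4 | 1 | 80 | carol | 50
7 | 1 | alice | 4 | 1 | 1 | eve | 9
After SELECT (2 rows):
items.price | books.price | items.name
1 | 1 | carol
1 | 1 | eve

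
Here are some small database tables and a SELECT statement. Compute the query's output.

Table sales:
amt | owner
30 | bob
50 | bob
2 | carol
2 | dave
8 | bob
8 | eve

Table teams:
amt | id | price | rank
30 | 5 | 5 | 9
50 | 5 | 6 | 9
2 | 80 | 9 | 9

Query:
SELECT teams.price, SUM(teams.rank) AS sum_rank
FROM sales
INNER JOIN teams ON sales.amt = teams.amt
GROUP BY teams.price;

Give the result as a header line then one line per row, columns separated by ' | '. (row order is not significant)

== RESULT ==
teams.price | sum_rank
5 | 9
6 | 9
9 | 18

Derivation:
After JOIN teams (4 rows):
sales.amt | sales.owner | teams.amt | teams.id | teams.price | teams.rank
30 | bob | 30 | 5 | 5 | 9
50 | bob | 50 | 5 | 6 | 9
2 | carol | 2 | 80 | 9 | 9
2 | dave | 2 | 80 | 9 | 9
After GROUP BY (3 rows):
teams.price | sum_rank
5 | 9
6 | 9
9 | 18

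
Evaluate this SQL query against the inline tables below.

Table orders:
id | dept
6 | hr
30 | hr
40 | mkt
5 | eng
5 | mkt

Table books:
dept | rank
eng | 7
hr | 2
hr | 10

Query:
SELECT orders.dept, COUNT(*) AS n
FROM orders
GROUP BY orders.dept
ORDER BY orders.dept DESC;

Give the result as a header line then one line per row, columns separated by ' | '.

== RESULT ==
orders.dept | n
mkt | 2
hr | 2
eng | 1

Derivation:
After GROUP BY (3 rows):
orders.dept | n
hr | 2
mkt | 2
eng | 1
After ORDER BY (3 rows):
orders.dept | n
mkt | 2
hr | 2
eng | 1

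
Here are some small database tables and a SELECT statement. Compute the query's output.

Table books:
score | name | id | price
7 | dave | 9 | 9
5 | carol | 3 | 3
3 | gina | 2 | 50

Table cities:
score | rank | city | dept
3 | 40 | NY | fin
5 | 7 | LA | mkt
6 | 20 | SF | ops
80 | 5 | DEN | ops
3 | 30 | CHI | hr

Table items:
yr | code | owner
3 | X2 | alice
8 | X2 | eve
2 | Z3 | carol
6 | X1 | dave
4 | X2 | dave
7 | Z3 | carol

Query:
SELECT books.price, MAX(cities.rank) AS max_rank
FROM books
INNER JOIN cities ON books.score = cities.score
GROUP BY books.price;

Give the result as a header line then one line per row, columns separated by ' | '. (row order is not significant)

== RESULT ==
books.price | max_rank
3 | 7
50 | 40

Derivation:
After JOIN cities (3 rows):
books.score | books.name | books.id | books.price | cities.score | cities.rank | cities.city | cities.dept
5 | carol | 3 | 3 | 5 | 7 | LA | mkt
3 | gina | 2 | 50 | 3 | 40 | NY | fin
3 | gina | 2 | 50 | 3 | 30 | CHI | hr
After GROUP BY (2 rows):
books.price | max_rank
3 | 7
50 | 40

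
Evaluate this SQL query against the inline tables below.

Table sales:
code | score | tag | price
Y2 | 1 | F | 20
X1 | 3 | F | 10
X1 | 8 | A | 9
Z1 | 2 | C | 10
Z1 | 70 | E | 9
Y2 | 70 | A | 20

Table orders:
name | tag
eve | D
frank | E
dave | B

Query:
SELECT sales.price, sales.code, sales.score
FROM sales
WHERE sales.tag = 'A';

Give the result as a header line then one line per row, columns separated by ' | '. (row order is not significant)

After WHERE (2 rows):
sales.code | sales.score | sales.tag | sales.price
X1 | 8 | A | 9
Y2 | 70 | A | 20
After SELECT (2 rows):
sales.price | sales.code | sales.score
9 | X1 | 8
20 | Y2 | 70

== RESULT ==
sales.price | sales.code | sales.score
9 | X1 | 8
20 | Y2 | 70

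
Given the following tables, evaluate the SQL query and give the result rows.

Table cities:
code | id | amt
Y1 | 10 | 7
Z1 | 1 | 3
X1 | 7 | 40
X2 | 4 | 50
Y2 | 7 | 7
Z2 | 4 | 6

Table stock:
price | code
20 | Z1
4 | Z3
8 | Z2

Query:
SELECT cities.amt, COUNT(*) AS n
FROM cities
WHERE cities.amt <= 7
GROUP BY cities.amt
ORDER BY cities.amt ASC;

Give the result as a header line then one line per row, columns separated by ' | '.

== RESULT ==
cities.amt | n
3 | 1
6 | 1
7 | 2

Derivation:
After WHERE (4 rows):
cities.code | cities.id | cities.amt
Y1 | 10 | 7
Z1 | 1 | 3
Y2 | 7 | 7
Z2 | 4 | 6
After GROUP BY (3 rows):
cities.amt | n
7 | 2
3 | 1
6 | 1
After ORDER BY (3 rows):
cities.amt | n
3 | 1
6 | 1
7 | 2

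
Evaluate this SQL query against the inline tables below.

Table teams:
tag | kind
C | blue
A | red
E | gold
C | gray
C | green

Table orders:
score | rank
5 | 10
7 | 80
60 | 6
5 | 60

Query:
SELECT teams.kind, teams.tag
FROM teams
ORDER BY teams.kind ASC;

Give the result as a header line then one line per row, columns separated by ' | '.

After SELECT (5 rows):
teams.kind | teams.tag
blue | C
red | A
gold | E
gray | C
green | C
After ORDER BY (5 rows):
teams.kind | teams.tag
blue | C
gold | E
gray | C
green | C
red | A

== RESULT ==
teams.kind | teams.tag
blue | C
gold | E
gray | C
green | C
red | A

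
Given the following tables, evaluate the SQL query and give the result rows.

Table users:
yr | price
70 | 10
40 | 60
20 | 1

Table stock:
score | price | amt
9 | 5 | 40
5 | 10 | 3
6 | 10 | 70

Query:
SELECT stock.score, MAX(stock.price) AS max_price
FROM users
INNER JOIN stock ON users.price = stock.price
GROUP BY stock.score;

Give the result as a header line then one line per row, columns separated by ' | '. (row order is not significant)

== RESULT ==
stock.score | max_price
5 | 10
6 | 10

Derivation:
After JOIN stock (2 rows):
users.yr | users.price | stock.score | stock.price | stock.amt
70 | 10 | 5 | 10 | 3
70 | 10 | 6 | 10 | 70
After GROUP BY (2 rows):
stock.score | max_price
5 | 10
6 | 10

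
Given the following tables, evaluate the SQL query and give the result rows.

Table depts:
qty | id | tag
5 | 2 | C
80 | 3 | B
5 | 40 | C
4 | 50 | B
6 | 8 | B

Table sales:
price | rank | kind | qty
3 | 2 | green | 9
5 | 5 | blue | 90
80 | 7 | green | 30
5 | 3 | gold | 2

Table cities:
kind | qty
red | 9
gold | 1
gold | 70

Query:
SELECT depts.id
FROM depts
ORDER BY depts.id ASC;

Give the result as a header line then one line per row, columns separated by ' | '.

After SELECT (5 rows):
depts.id
2
3
40
50
8
After ORDER BY (5 rows):
depts.id
2
3
8
40
50

== RESULT ==
depts.id
2
3
8
40
50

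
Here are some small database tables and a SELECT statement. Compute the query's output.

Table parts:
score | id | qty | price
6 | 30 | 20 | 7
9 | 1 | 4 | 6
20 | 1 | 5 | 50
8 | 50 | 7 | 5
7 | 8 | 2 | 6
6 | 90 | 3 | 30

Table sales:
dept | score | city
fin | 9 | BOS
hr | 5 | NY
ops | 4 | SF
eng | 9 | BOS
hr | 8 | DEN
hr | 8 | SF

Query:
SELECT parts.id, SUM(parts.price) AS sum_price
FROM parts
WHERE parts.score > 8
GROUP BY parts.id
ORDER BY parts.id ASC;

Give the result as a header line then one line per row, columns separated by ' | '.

After WHERE (2 rows):
parts.score | parts.id | parts.qty | parts.price
9 | 1 | 4 | 6
20 | 1 | 5 | 50
After GROUP BY (1 rows):
parts.id | sum_price
1 | 56
After ORDER BY (1 rows):
parts.id | sum_price
1 | 56

== RESULT ==
parts.id | sum_price
1 | 56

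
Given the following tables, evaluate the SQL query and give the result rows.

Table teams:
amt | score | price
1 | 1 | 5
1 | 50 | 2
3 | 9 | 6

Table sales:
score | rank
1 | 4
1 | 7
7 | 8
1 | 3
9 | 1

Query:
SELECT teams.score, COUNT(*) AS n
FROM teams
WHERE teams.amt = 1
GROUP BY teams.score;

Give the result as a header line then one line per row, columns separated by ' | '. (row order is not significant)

After WHERE (2 rows):
teams.amt | teams.score | teams.price
1 | 1 | 5
1 | 50 | 2
After GROUP BY (2 rows):
teams.score | n
1 | 1
50 | 1

== RESULT ==
teams.score | n
1 | 1
50 | 1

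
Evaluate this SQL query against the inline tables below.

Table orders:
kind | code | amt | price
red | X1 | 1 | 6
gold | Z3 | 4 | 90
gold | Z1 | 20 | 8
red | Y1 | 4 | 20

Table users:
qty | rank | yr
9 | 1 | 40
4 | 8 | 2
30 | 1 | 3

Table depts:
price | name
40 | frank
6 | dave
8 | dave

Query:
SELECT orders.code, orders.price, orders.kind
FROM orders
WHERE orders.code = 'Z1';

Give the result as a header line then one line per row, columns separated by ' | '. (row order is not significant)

== RESULT ==
orders.code | orders.price | orders.kind
Z1 | 8 | gold

Derivation:
After WHERE (1 rows):
orders.kind | orders.code | orders.amt | orders.price
gold | Z1 | 20 | 8
After SELECT (1 rows):
orders.code | orders.price | orders.kind
Z1 | 8 | gold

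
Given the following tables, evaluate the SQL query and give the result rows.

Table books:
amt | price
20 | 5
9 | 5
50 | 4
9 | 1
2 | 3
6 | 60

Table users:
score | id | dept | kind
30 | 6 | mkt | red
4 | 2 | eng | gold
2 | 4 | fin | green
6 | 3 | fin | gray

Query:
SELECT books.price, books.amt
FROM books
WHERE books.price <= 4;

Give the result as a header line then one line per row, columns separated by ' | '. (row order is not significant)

After WHERE (3 rows):
books.amt | books.price
50 | 4
9 | 1
2 | 3
After SELECT (3 rows):
books.price | books.amt
4 | 50
1 | 9
3 | 2

== RESULT ==
books.price | books.amt
4 | 50
1 | 9
3 | 2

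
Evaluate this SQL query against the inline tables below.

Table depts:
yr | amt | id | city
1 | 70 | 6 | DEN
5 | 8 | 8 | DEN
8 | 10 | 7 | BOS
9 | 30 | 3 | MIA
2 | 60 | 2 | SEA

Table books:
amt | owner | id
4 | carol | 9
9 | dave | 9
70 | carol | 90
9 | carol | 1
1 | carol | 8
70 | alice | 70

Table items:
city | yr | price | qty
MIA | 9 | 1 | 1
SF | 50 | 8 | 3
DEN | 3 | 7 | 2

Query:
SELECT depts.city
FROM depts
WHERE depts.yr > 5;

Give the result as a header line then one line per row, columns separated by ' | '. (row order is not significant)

After WHERE (2 rows):
depts.yr | depts.amt | depts.id | depts.city
8 | 10 | 7 | BOS
9 | 30 | 3 | MIA
After SELECT (2 rows):
depts.city
BOS
MIA

== RESULT ==
depts.city
BOS
MIA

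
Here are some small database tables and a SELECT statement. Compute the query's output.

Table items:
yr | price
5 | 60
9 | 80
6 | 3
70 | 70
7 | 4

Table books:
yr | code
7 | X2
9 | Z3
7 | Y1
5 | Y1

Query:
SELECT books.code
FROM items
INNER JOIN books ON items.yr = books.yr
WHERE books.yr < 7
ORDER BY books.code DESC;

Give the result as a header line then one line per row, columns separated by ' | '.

After JOIN books (4 rows):
items.yr | items.price | books.yr | books.code
5 | 60 | 5 | Y1
9 | 80 | 9 | Z3
7 | 4 | 7 | X2
7 | 4 | 7 | Y1
After WHERE (1 rows):
items.yr | items.price | books.yr | books.code
5 | 60 | 5 | Y1
After SELECT (1 rows):
books.code
Y1
After ORDER BY (1 rows):
books.code
Y1

== RESULT ==
books.code
Y1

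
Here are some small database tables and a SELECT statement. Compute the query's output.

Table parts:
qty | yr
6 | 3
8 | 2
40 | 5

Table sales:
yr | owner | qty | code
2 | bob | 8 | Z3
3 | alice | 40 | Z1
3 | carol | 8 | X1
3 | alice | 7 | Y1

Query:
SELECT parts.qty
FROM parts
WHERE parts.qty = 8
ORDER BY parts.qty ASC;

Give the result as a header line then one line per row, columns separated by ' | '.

== RESULT ==
parts.qty
8

Derivation:
After WHERE (1 rows):
parts.qty | parts.yr
8 | 2
After SELECT (1 rows):
parts.qty
8
After ORDER BY (1 rows):
parts.qty
8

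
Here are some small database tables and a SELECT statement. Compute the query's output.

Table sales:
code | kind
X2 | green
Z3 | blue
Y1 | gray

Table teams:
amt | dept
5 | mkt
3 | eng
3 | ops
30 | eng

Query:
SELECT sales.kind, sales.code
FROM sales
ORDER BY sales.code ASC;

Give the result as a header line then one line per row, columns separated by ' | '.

After SELECT (3 rows):
sales.kind | sales.code
green | X2
blue | Z3
gray | Y1
After ORDER BY (3 rows):
sales.kind | sales.code
green | X2
gray | Y1
blue | Z3

== RESULT ==
sales.kind | sales.code
green | X2
gray | Y1
blue | Z3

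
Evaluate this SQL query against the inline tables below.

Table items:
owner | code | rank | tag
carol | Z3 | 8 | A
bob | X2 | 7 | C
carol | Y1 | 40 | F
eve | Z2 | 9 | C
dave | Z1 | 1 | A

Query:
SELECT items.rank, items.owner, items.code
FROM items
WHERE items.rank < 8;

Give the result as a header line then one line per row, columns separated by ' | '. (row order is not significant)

After WHERE (2 rows):
items.owner | items.code | items.rank | items.tag
bob | X2 | 7 | C
dave | Z1 | 1 | A
After SELECT (2 rows):
items.rank | items.owner | items.code
7 | bob | X2
1 | dave | Z1

== RESULT ==
items.rank | items.owner | items.code
7 | bob | X2
1 | dave | Z1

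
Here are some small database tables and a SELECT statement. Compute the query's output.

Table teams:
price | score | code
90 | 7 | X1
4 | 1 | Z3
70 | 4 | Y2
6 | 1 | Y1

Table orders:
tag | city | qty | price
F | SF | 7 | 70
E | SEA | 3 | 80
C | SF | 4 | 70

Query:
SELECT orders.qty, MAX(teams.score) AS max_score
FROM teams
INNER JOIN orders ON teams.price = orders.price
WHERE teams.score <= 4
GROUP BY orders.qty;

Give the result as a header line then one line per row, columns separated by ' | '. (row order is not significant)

After JOIN orders (2 rows):
teams.price | teams.score | teams.code | orders.tag | orders.city | orders.qty | orders.price
70 | 4 | Y2 | F | SF | 7 | 70
70 | 4 | Y2 | C | SF | 4 | 70
After WHERE (2 rows):
teams.price | teams.score | teams.code | orders.tag | orders.city | orders.qty | orders.price
70 | 4 | Y2 | F | SF | 7 | 70
70 | 4 | Y2 | C | SF | 4 | 70
After GROUP BY (2 rows):
orders.qty | max_score
7 | 4
4 | 4

== RESULT ==
orders.qty | max_score
7 | 4
4 | 4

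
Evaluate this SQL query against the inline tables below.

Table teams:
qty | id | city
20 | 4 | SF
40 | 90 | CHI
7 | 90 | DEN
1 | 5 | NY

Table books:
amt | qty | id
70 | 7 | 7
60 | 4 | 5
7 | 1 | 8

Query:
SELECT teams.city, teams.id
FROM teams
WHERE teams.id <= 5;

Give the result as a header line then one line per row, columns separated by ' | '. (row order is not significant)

After WHERE (2 rows):
teams.qty | teams.id | teams.city
20 | 4 | SF
1 | 5 | NY
After SELECT (2 rows):
teams.city | teams.id
SF | 4
NY | 5

== RESULT ==
teams.city | teams.id
SF | 4
NY | 5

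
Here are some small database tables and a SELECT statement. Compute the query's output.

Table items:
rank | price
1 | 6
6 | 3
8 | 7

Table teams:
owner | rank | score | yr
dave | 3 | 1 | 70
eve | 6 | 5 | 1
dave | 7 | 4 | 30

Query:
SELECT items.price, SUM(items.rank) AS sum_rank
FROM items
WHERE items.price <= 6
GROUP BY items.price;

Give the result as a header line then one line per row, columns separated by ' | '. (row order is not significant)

== RESULT ==
items.price | sum_rank
6 | 1
3 | 6

Derivation:
After WHERE (2 rows):
items.rank | items.price
1 | 6
6 | 3
After GROUP BY (2 rows):
items.price | sum_rank
6 | 1
3 | 6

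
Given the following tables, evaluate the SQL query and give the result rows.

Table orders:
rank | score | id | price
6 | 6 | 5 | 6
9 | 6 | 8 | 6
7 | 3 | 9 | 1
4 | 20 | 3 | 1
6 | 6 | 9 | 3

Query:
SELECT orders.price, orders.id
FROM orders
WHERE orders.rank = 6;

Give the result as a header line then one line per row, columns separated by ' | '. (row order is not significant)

== RESULT ==
orders.price | orders.id
6 | 5
3 | 9

Derivation:
After WHERE (2 rows):
orders.rank | orders.score | orders.id | orders.price
6 | 6 | 5 | 6
6 | 6 | 9 | 3
After SELECT (2 rows):
orders.price | orders.id
6 | 5
3 | 9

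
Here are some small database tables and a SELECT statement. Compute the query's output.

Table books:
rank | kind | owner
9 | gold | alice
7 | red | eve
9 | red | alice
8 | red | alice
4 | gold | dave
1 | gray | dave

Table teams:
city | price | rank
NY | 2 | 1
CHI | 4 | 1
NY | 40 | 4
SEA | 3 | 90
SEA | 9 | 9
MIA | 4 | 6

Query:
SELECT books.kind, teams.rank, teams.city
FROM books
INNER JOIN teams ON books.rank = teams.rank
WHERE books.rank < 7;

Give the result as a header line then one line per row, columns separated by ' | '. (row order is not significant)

After JOIN teams (5 rows):
books.rank | books.kind | books.owner | teams.city | teams.price | teams.rank
9 | gold | alice | SEA | 9 | 9
9 | red | alice | SEA | 9 | 9
4 | gold | dave | NY | 40 | 4
1 | gray | dave | NY | 2 | 1
1 | gray | dave | CHI | 4 | 1
After WHERE (3 rows):
books.rank | books.kind | books.owner | teams.city | teams.price | teams.rank
4 | gold | dave | NY | 40 | 4
1 | gray | dave | NY | 2 | 1
1 | gray | dave | CHI | 4 | 1
After SELECT (3 rows):
books.kind | teams.rank | teams.city
gold | 4 | NY
gray | 1 | NY
gray | 1 | CHI

== RESULT ==
books.kind | teams.rank | teams.city
gold | 4 | NY
gray | 1 | NY
gray | 1 | CHI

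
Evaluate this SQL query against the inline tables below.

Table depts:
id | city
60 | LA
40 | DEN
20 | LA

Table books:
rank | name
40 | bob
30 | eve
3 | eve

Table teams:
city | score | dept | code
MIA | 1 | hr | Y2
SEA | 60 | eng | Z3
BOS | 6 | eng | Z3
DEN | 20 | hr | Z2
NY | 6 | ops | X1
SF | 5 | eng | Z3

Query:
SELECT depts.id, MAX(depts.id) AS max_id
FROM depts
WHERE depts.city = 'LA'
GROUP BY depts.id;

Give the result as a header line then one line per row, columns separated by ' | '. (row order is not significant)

After WHERE (2 rows):
depts.id | depts.city
60 | LA
20 | LA
After GROUP BY (2 rows):
depts.id | max_id
60 | 60
20 | 20

== RESULT ==
depts.id | max_id
60 | 60
20 | 20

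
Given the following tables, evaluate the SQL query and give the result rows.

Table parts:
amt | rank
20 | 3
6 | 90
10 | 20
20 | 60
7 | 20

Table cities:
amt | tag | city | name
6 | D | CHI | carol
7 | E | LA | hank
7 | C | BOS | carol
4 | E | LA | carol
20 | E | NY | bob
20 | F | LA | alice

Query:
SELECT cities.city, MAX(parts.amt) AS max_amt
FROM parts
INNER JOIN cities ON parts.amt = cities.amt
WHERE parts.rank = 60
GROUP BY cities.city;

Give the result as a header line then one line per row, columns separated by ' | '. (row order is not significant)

== RESULT ==
cities.city | max_amt
NY | 20
LA | 20

Derivation:
After JOIN cities (7 rows):
parts.amt | parts.rank | cities.amt | cities.tag | cities.city | cities.name
20 | 3 | 20 | E | NY | bob
20 | 3 | 20 | F | LA | alice
6 | 90 | 6 | D | CHI | carol
20 | 60 | 20 | E | NY | bob
20 | 60 | 20 | F | LA | alice
7 | 20 | 7 | E | LA | hank
7 | 20 | 7 | C | BOS | carol
After WHERE (2 rows):
parts.amt | parts.rank | cities.amt | cities.tag | cities.city | cities.name
20 | 60 | 20 | E | NY | bob
20 | 60 | 20 | F | LA | alice
After GROUP BY (2 rows):
cities.city | max_amt
NY | 20
LA | 20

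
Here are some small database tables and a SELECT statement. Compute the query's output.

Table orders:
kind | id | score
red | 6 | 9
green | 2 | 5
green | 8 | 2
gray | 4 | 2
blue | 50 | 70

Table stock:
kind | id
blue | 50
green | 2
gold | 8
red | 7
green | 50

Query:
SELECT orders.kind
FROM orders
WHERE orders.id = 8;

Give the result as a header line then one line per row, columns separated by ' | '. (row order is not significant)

== RESULT ==
orders.kind
green

Derivation:
After WHERE (1 rows):
orders.kind | orders.id | orders.score
green | 8 | 2
After SELECT (1 rows):
orders.kind
green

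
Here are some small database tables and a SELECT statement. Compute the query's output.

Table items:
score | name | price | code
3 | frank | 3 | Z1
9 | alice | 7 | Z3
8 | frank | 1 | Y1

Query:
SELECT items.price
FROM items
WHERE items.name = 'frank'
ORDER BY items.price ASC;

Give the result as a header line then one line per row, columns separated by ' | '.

After WHERE (2 rows):
items.score | items.name | items.price | items.code
3 | frank | 3 | Z1
8 | frank | 1 | Y1
After SELECT (2 rows):
items.price
3
1
After ORDER BY (2 rows):
items.price
1
3

== RESULT ==
items.price
1
3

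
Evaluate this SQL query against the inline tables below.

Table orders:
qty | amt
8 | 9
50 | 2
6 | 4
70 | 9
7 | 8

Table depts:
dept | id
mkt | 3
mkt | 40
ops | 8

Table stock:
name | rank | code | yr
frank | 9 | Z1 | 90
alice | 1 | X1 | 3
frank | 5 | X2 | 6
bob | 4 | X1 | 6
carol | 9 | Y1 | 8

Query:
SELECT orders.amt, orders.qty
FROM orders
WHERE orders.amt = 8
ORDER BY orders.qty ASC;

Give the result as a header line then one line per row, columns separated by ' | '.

== RESULT ==
orders.amt | orders.qty
8 | 7

Derivation:
After WHERE (1 rows):
orders.qty | orders.amt
7 | 8
After SELECT (1 rows):
orders.amt | orders.qty
8 | 7
After ORDER BY (1 rows):
orders.amt | orders.qty
8 | 7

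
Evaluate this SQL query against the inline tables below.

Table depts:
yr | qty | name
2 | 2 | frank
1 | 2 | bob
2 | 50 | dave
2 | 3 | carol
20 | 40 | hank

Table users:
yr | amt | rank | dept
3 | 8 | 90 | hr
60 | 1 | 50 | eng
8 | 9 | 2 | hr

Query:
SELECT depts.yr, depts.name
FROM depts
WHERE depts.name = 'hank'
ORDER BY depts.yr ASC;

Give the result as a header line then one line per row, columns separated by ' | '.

== RESULT ==
depts.yr | depts.name
20 | hank

Derivation:
After WHERE (1 rows):
depts.yr | depts.qty | depts.name
20 | 40 | hank
After SELECT (1 rows):
depts.yr | depts.name
20 | hank
After ORDER BY (1 rows):
depts.yr | depts.name
20 | hank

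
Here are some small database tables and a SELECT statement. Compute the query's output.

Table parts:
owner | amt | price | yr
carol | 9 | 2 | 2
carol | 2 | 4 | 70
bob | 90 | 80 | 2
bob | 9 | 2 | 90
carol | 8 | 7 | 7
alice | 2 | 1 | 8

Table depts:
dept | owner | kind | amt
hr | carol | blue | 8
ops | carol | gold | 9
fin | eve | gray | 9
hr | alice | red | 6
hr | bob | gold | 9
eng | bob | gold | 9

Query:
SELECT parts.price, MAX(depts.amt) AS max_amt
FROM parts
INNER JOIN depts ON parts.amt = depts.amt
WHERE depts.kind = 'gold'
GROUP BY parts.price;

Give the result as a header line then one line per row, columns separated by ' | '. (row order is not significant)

== RESULT ==
parts.price | max_amt
2 | 9

Derivation:
After JOIN depts (9 rows):
parts.owner | parts.amt | parts.price | parts.yr | depts.dept | depts.owner | depts.kind | depts.amt
carol | 9 | 2 | 2 | ops | carol | gold | 9
carol | 9 | 2 | 2 | fin | eve | gray | 9
carol | 9 | 2 | 2 | hr | bob | gold | 9
carol | 9 | 2 | 2 | eng | bob | gold | 9
bob | 9 | 2 | 90 | ops | carol | gold | 9
bob | 9 | 2 | 90 | fin | eve | gray | 9
bob | 9 | 2 | 90 | hr | bob | gold | 9
bob | 9 | 2 | 90 | eng | bob | gold | 9
carol | 8 | 7 | 7 | hr | carol | blue | 8
After WHERE (6 rows):
parts.owner | parts.amt | parts.price | parts.yr | depts.dept | depts.owner | depts.kind | depts.amt
carol | 9 | 2 | 2 | ops | carol | gold | 9
carol | 9 | 2 | 2 | hr | bob | gold | 9
carol | 9 | 2 | 2 | eng | bob | gold | 9
bob | 9 | 2 | 90 | ops | carol | gold | 9
bob | 9 | 2 | 90 | hr | bob | gold | 9
bob | 9 | 2 | 90 | eng | bob | gold | 9
After GROUP BY (1 rows):
parts.price | max_amt
2 | 9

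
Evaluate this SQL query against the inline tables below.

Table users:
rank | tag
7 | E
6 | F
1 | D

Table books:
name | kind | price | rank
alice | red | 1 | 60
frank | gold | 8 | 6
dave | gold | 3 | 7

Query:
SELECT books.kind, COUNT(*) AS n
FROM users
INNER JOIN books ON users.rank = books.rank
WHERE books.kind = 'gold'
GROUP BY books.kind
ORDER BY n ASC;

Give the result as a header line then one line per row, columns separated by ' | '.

== RESULT ==
books.kind | n
gold | 2

Derivation:
After JOIN books (2 rows):
users.rank | users.tag | books.name | books.kind | books.price | books.rank
7 | E | dave | gold | 3 | 7
6 | F | frank | gold | 8 | 6
After WHERE (2 rows):
users.rank | users.tag | books.name | books.kind | books.price | books.rank
7 | E | dave | gold | 3 | 7
6 | F | frank | gold | 8 | 6
After GROUP BY (1 rows):
books.kind | n
gold | 2
After ORDER BY (1 rows):
books.kind | n
gold | 2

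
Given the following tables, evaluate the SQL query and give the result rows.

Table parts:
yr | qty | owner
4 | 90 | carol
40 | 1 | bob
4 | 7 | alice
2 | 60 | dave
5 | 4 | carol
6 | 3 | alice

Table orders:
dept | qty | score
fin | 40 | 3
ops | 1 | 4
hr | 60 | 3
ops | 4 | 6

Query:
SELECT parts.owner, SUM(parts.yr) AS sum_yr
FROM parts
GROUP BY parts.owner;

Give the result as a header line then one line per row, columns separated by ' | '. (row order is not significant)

After GROUP BY (4 rows):
parts.owner | sum_yr
carol | 9
bob | 40
alice | 10
dave | 2

== RESULT ==
parts.owner | sum_yr
carol | 9
bob | 40
alice | 10
dave | 2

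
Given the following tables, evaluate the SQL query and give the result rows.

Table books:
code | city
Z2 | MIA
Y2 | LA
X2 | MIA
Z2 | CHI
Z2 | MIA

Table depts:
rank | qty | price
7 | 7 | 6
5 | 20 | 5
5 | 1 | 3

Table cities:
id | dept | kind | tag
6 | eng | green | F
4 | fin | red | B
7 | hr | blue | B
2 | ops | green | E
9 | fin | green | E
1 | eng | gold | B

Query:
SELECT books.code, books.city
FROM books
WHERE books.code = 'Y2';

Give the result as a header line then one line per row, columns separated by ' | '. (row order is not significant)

After WHERE (1 rows):
books.code | books.city
Y2 | LA
After SELECT (1 rows):
books.code | books.city
Y2 | LA

== RESULT ==
books.code | books.city
Y2 | LA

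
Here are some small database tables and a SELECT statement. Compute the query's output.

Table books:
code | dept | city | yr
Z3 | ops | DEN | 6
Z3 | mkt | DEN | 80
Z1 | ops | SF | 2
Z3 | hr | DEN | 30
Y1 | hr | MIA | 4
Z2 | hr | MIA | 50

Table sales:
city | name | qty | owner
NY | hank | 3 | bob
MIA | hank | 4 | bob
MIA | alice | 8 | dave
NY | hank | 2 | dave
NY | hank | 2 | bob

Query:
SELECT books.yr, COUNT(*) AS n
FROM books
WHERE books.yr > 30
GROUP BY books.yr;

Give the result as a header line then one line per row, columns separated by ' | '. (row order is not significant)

After WHERE (2 rows):
books.code | books.dept | books.city | books.yr
Z3 | mkt | DEN | 80
Z2 | hr | MIA | 50
After GROUP BY (2 rows):
books.yr | n
80 | 1
50 | 1

== RESULT ==
books.yr | n
80 | 1
50 | 1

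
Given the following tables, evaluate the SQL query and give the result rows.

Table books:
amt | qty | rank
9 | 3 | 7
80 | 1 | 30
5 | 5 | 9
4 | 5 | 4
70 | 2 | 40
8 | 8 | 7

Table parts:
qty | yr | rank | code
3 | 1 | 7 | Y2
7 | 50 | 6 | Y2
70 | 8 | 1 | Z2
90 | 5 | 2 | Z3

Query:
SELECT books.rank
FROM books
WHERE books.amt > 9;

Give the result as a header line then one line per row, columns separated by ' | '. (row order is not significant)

After WHERE (2 rows):
books.amt | books.qty | books.rank
80 | 1 | 30
70 | 2 | 40
After SELECT (2 rows):
books.rank
30
40

== RESULT ==
books.rank
30
40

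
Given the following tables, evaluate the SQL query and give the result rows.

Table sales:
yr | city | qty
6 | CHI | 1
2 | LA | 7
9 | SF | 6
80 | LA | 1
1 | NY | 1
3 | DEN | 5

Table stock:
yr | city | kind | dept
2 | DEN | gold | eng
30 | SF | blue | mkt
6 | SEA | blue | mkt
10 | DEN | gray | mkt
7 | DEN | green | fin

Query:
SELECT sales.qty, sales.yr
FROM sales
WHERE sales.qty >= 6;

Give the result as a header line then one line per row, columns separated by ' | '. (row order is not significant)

== RESULT ==
sales.qty | sales.yr
7 | 2
6 | 9

Derivation:
After WHERE (2 rows):
sales.yr | sales.city | sales.qty
2 | LA | 7
9 | SF | 6
After SELECT (2 rows):
sales.qty | sales.yr
7 | 2
6 | 9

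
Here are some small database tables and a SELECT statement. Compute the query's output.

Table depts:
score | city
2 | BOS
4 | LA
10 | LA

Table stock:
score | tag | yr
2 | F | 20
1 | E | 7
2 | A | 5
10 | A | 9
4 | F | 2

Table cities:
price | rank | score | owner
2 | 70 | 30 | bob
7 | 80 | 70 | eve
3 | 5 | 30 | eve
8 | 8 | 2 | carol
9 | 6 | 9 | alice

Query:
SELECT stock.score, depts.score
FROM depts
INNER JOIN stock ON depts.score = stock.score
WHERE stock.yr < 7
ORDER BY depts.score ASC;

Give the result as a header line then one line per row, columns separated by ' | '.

After JOIN stock (4 rows):
depts.score | depts.city | stock.score | stock.tag | stock.yr
2 | BOS | 2 | F | 20
2 | BOS | 2 | A | 5
4 | LA | 4 | F | 2
10 | LA | 10 | A | 9
After WHERE (2 rows):
depts.score | depts.city | stock.score | stock.tag | stock.yr
2 | BOS | 2 | A | 5
4 | LA | 4 | F | 2
After SELECT (2 rows):
stock.score | depts.score
2 | 2
4 | 4
After ORDER BY (2 rows):
stock.score | depts.score
2 | 2
4 | 4

== RESULT ==
stock.score | depts.score
2 | 2
4 | 4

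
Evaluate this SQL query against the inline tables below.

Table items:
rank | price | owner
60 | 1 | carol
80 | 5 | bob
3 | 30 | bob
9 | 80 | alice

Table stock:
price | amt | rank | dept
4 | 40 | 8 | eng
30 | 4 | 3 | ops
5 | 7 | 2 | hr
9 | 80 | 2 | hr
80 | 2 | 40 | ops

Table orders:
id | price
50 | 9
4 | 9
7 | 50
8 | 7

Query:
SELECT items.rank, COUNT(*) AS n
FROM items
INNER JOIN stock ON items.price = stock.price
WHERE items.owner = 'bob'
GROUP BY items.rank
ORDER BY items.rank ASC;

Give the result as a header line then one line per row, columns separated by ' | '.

== RESULT ==
items.rank | n
3 | 1
80 | 1

Derivation:
After JOIN stock (3 rows):
items.rank | items.price | items.owner | stock.price | stock.amt | stock.rank | stock.dept
80 | 5 | bob | 5 | 7 | 2 | hr
3 | 30 | bob | 30 | 4 | 3 | ops
9 | 80 | alice | 80 | 2 | 40 | ops
After WHERE (2 rows):
items.rank | items.price | items.owner | stock.price | stock.amt | stock.rank | stock.dept
80 | 5 | bob | 5 | 7 | 2 | hr
3 | 30 | bob | 30 | 4 | 3 | ops
After GROUP BY (2 rows):
items.rank | n
80 | 1
3 | 1
After ORDER BY (2 rows):
items.rank | n
3 | 1
80 | 1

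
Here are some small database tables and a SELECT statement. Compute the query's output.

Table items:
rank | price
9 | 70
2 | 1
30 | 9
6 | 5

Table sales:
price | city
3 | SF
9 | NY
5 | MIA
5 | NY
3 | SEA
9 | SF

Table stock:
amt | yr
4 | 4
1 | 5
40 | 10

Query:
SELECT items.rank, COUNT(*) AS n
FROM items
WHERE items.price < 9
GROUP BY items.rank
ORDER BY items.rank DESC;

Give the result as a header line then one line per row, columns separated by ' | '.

== RESULT ==
items.rank | n
6 | 1
2 | 1

Derivation:
After WHERE (2 rows):
items.rank | items.price
2 | 1
6 | 5
After GROUP BY (2 rows):
items.rank | n
2 | 1
6 | 1
After ORDER BY (2 rows):
items.rank | n
6 | 1
2 | 1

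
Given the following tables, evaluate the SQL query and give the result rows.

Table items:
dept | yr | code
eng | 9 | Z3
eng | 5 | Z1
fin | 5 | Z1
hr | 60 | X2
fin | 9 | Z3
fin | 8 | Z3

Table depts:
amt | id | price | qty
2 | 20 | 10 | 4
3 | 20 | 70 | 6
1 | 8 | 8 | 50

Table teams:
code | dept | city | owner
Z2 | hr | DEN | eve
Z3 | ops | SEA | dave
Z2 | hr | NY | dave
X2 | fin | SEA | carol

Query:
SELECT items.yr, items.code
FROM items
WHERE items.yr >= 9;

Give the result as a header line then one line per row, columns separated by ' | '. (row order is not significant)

After WHERE (3 rows):
items.dept | items.yr | items.code
eng | 9 | Z3
hr | 60 | X2
fin | 9 | Z3
After SELECT (3 rows):
items.yr | items.code
9 | Z3
60 | X2
9 | Z3

== RESULT ==
items.yr | items.code
9 | Z3
60 | X2
9 | Z3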